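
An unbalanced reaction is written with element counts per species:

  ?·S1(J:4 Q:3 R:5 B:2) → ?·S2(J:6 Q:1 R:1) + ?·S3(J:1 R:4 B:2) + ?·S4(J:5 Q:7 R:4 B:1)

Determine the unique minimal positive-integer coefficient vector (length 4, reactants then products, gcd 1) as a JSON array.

J: 5·4 = 20 | 1·6+4·1+2·5 = 20
Q: 5·3 = 15 | 1·1+4·0+2·7 = 15
R: 5·5 = 25 | 1·1+4·4+2·4 = 25
B: 5·2 = 10 | 1·0+4·2+2·1 = 10
gcd(5,1,4,2) = 1

Coefficients: [5, 1, 4, 2]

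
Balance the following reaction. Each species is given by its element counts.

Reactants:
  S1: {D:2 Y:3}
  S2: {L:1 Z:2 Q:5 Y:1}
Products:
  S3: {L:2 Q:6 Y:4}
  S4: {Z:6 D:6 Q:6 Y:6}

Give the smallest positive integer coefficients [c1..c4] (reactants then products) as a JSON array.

Coefficients: [6, 6, 3, 2]

L: 6·0+6·1 = 6 | 3·2+2·0 = 6
Z: 6·0+6·2 = 12 | 3·0+2·6 = 12
D: 6·2+6·0 = 12 | 3·0+2·6 = 12
Q: 6·0+6·5 = 30 | 3·6+2·6 = 30
Y: 6·3+6·1 = 24 | 3·4+2·6 = 24
gcd(6,6,3,2) = 1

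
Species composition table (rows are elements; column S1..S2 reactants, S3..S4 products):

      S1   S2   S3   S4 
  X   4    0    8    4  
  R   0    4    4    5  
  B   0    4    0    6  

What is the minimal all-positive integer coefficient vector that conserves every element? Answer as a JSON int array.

X: 6·4+6·0 = 24 | 1·8+4·4 = 24
R: 6·0+6·4 = 24 | 1·4+4·5 = 24
B: 6·0+6·4 = 24 | 1·0+4·6 = 24
gcd(6,6,1,4) = 1

Coefficients: [6, 6, 1, 4]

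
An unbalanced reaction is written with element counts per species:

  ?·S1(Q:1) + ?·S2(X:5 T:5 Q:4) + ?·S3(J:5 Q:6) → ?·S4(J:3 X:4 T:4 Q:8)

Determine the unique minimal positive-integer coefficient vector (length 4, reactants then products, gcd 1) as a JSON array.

J: 6·0+4·0+3·5 = 15 | 5·3 = 15
X: 6·0+4·5+3·0 = 20 | 5·4 = 20
T: 6·0+4·5+3·0 = 20 | 5·4 = 20
Q: 6·1+4·4+3·6 = 40 | 5·8 = 40
gcd(6,4,3,5) = 1

Coefficients: [6, 4, 3, 5]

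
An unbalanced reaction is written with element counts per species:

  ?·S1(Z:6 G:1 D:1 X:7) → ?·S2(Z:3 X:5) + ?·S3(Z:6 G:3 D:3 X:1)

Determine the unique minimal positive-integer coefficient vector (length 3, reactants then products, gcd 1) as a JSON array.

Z: 3·6 = 18 | 4·3+1·6 = 18
G: 3·1 = 3 | 4·0+1·3 = 3
D: 3·1 = 3 | 4·0+1·3 = 3
X: 3·7 = 21 | 4·5+1·1 = 21
gcd(3,4,1) = 1

Coefficients: [3, 4, 1]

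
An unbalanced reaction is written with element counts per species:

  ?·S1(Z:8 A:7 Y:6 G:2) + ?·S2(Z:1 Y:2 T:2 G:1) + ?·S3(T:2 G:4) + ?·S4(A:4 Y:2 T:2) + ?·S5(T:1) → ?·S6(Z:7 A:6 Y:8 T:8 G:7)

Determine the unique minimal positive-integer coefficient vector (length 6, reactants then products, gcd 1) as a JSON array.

Z: 2·8+5·1+3·0+1·0+6·0 = 21 | 3·7 = 21
A: 2·7+5·0+3·0+1·4+6·0 = 18 | 3·6 = 18
Y: 2·6+5·2+3·0+1·2+6·0 = 24 | 3·8 = 24
T: 2·0+5·2+3·2+1·2+6·1 = 24 | 3·8 = 24
G: 2·2+5·1+3·4+1·0+6·0 = 21 | 3·7 = 21
gcd(2,5,3,1,6,3) = 1

Coefficients: [2, 5, 3, 1, 6, 3]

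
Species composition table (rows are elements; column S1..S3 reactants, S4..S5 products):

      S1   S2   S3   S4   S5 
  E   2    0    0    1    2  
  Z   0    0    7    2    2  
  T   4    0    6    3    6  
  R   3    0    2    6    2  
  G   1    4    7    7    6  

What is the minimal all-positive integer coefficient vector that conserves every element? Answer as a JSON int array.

Coefficients: [6, 6, 2, 2, 5]

E: 6·2+6·0+2·0 = 12 | 2·1+5·2 = 12
Z: 6·0+6·0+2·7 = 14 | 2·2+5·2 = 14
T: 6·4+6·0+2·6 = 36 | 2·3+5·6 = 36
R: 6·3+6·0+2·2 = 22 | 2·6+5·2 = 22
G: 6·1+6·4+2·7 = 44 | 2·7+5·6 = 44
gcd(6,6,2,2,5) = 1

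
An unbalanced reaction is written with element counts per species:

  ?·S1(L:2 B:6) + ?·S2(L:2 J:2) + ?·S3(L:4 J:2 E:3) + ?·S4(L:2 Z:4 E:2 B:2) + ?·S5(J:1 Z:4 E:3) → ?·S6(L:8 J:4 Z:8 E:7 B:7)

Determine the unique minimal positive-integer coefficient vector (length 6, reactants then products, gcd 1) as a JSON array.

L: 5·2+5·2+4·4+6·2+6·0 = 48 | 6·8 = 48
J: 5·0+5·2+4·2+6·0+6·1 = 24 | 6·4 = 24
Z: 5·0+5·0+4·0+6·4+6·4 = 48 | 6·8 = 48
E: 5·0+5·0+4·3+6·2+6·3 = 42 | 6·7 = 42
B: 5·6+5·0+4·0+6·2+6·0 = 42 | 6·7 = 42
gcd(5,5,4,6,6,6) = 1

Coefficients: [5, 5, 4, 6, 6, 6]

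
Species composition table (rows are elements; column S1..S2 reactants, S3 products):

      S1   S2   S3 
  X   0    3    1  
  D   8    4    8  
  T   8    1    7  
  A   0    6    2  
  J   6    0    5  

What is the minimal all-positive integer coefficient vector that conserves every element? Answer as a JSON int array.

Coefficients: [5, 2, 6]

X: 5·0+2·3 = 6 | 6·1 = 6
D: 5·8+2·4 = 48 | 6·8 = 48
T: 5·8+2·1 = 42 | 6·7 = 42
A: 5·0+2·6 = 12 | 6·2 = 12
J: 5·6+2·0 = 30 | 6·5 = 30
gcd(5,2,6) = 1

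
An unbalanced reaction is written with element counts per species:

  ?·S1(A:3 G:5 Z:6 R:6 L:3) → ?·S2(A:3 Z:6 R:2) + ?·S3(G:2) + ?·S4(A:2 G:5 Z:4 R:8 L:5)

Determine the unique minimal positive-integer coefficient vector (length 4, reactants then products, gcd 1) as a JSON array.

A: 5·3 = 15 | 3·3+5·0+3·2 = 15
G: 5·5 = 25 | 3·0+5·2+3·5 = 25
Z: 5·6 = 30 | 3·6+5·0+3·4 = 30
R: 5·6 = 30 | 3·2+5·0+3·8 = 30
L: 5·3 = 15 | 3·0+5·0+3·5 = 15
gcd(5,3,5,3) = 1

Coefficients: [5, 3, 5, 3]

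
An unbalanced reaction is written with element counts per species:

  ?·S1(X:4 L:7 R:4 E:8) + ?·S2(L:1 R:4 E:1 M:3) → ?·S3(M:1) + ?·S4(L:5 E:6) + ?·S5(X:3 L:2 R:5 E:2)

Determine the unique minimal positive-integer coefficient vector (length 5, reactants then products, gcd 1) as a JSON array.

X: 3·4+2·0 = 12 | 6·0+3·0+4·3 = 12
L: 3·7+2·1 = 23 | 6·0+3·5+4·2 = 23
R: 3·4+2·4 = 20 | 6·0+3·0+4·5 = 20
E: 3·8+2·1 = 26 | 6·0+3·6+4·2 = 26
M: 3·0+2·3 = 6 | 6·1+3·0+4·0 = 6
gcd(3,2,6,3,4) = 1

Coefficients: [3, 2, 6, 3, 4]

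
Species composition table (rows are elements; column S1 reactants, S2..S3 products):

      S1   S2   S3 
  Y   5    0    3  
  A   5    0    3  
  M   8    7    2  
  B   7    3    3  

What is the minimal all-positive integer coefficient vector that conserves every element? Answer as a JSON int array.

Y: 3·5 = 15 | 2·0+5·3 = 15
A: 3·5 = 15 | 2·0+5·3 = 15
M: 3·8 = 24 | 2·7+5·2 = 24
B: 3·7 = 21 | 2·3+5·3 = 21
gcd(3,2,5) = 1

Coefficients: [3, 2, 5]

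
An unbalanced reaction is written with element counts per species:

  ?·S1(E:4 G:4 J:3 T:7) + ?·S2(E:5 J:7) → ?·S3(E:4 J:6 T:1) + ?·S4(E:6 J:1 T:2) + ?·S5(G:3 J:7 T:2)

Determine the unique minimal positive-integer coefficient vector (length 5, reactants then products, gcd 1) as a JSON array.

Coefficients: [3, 6, 3, 5, 4]

E: 3·4+6·5 = 42 | 3·4+5·6+4·0 = 42
G: 3·4+6·0 = 12 | 3·0+5·0+4·3 = 12
J: 3·3+6·7 = 51 | 3·6+5·1+4·7 = 51
T: 3·7+6·0 = 21 | 3·1+5·2+4·2 = 21
gcd(3,6,3,5,4) = 1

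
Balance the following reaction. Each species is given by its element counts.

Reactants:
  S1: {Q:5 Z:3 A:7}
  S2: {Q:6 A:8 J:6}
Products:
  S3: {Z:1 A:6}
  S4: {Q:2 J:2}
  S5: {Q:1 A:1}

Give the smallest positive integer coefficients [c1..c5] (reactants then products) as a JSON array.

Coefficients: [1, 2, 3, 6, 5]

Q: 1·5+2·6 = 17 | 3·0+6·2+5·1 = 17
Z: 1·3+2·0 = 3 | 3·1+6·0+5·0 = 3
A: 1·7+2·8 = 23 | 3·6+6·0+5·1 = 23
J: 1·0+2·6 = 12 | 3·0+6·2+5·0 = 12
gcd(1,2,3,6,5) = 1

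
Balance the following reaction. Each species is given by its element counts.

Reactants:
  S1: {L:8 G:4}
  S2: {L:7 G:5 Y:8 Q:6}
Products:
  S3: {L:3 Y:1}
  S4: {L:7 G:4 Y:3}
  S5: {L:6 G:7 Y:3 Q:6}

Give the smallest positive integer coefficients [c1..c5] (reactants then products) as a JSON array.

L: 3·8+2·7 = 38 | 4·3+2·7+2·6 = 38
G: 3·4+2·5 = 22 | 4·0+2·4+2·7 = 22
Y: 3·0+2·8 = 16 | 4·1+2·3+2·3 = 16
Q: 3·0+2·6 = 12 | 4·0+2·0+2·6 = 12
gcd(3,2,4,2,2) = 1

Coefficients: [3, 2, 4, 2, 2]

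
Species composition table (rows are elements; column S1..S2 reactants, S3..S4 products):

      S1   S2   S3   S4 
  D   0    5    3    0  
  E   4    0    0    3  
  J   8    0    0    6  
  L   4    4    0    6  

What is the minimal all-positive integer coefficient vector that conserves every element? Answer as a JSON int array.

D: 3·0+3·5 = 15 | 5·3+4·0 = 15
E: 3·4+3·0 = 12 | 5·0+4·3 = 12
J: 3·8+3·0 = 24 | 5·0+4·6 = 24
L: 3·4+3·4 = 24 | 5·0+4·6 = 24
gcd(3,3,5,4) = 1

Coefficients: [3, 3, 5, 4]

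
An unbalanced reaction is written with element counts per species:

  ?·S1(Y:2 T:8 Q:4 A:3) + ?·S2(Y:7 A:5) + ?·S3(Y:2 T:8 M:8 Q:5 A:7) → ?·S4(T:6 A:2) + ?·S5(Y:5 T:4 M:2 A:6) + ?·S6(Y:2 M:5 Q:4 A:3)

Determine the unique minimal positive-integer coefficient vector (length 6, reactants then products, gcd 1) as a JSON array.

Coefficients: [1, 1, 4, 6, 1, 6]

Y: 1·2+1·7+4·2 = 17 | 6·0+1·5+6·2 = 17
T: 1·8+1·0+4·8 = 40 | 6·6+1·4+6·0 = 40
M: 1·0+1·0+4·8 = 32 | 6·0+1·2+6·5 = 32
Q: 1·4+1·0+4·5 = 24 | 6·0+1·0+6·4 = 24
A: 1·3+1·5+4·7 = 36 | 6·2+1·6+6·3 = 36
gcd(1,1,4,6,1,6) = 1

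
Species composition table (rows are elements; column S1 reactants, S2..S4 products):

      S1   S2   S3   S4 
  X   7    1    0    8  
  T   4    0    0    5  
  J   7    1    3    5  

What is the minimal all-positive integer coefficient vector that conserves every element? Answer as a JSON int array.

Coefficients: [5, 3, 4, 4]

X: 5·7 = 35 | 3·1+4·0+4·8 = 35
T: 5·4 = 20 | 3·0+4·0+4·5 = 20
J: 5·7 = 35 | 3·1+4·3+4·5 = 35
gcd(5,3,4,4) = 1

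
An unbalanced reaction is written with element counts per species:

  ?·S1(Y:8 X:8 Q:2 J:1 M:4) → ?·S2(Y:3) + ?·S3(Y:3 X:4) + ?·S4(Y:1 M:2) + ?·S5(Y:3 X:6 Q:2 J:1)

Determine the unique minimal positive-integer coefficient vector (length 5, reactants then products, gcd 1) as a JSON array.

Y: 2·8 = 16 | 1·3+1·3+4·1+2·3 = 16
X: 2·8 = 16 | 1·0+1·4+4·0+2·6 = 16
Q: 2·2 = 4 | 1·0+1·0+4·0+2·2 = 4
J: 2·1 = 2 | 1·0+1·0+4·0+2·1 = 2
M: 2·4 = 8 | 1·0+1·0+4·2+2·0 = 8
gcd(2,1,1,4,2) = 1

Coefficients: [2, 1, 1, 4, 2]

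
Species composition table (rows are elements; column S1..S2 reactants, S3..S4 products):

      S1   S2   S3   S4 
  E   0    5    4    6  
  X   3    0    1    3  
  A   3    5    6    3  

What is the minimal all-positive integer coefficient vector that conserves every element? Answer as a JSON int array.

E: 3·0+6·5 = 30 | 6·4+1·6 = 30
X: 3·3+6·0 = 9 | 6·1+1·3 = 9
A: 3·3+6·5 = 39 | 6·6+1·3 = 39
gcd(3,6,6,1) = 1

Coefficients: [3, 6, 6, 1]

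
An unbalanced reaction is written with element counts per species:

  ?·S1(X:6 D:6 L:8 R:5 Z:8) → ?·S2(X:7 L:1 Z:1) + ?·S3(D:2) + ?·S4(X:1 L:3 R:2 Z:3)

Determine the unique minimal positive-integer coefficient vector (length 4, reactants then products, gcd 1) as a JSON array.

Coefficients: [2, 1, 6, 5]

X: 2·6 = 12 | 1·7+6·0+5·1 = 12
D: 2·6 = 12 | 1·0+6·2+5·0 = 12
L: 2·8 = 16 | 1·1+6·0+5·3 = 16
R: 2·5 = 10 | 1·0+6·0+5·2 = 10
Z: 2·8 = 16 | 1·1+6·0+5·3 = 16
gcd(2,1,6,5) = 1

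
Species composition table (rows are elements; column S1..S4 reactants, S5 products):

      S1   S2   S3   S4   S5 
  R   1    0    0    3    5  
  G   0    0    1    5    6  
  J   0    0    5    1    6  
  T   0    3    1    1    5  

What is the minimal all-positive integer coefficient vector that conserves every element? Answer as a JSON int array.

R: 2·1+1·0+1·0+1·3 = 5 | 1·5 = 5
G: 2·0+1·0+1·1+1·5 = 6 | 1·6 = 6
J: 2·0+1·0+1·5+1·1 = 6 | 1·6 = 6
T: 2·0+1·3+1·1+1·1 = 5 | 1·5 = 5
gcd(2,1,1,1,1) = 1

Coefficients: [2, 1, 1, 1, 1]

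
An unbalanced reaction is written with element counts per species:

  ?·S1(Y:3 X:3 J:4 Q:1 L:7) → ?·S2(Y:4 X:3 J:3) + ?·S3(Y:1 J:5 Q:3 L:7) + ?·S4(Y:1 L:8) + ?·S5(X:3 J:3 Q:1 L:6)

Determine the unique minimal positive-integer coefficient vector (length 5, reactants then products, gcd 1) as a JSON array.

Coefficients: [5, 3, 1, 2, 2]

Y: 5·3 = 15 | 3·4+1·1+2·1+2·0 = 15
X: 5·3 = 15 | 3·3+1·0+2·0+2·3 = 15
J: 5·4 = 20 | 3·3+1·5+2·0+2·3 = 20
Q: 5·1 = 5 | 3·0+1·3+2·0+2·1 = 5
L: 5·7 = 35 | 3·0+1·7+2·8+2·6 = 35
gcd(5,3,1,2,2) = 1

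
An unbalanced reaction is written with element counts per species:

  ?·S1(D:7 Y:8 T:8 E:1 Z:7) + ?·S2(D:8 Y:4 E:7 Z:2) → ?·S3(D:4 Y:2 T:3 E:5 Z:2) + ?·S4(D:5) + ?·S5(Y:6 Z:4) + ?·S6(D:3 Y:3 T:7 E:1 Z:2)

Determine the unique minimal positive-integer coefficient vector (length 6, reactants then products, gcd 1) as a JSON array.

D: 4·7+4·8 = 60 | 6·4+6·5+5·0+2·3 = 60
Y: 4·8+4·4 = 48 | 6·2+6·0+5·6+2·3 = 48
T: 4·8+4·0 = 32 | 6·3+6·0+5·0+2·7 = 32
E: 4·1+4·7 = 32 | 6·5+6·0+5·0+2·1 = 32
Z: 4·7+4·2 = 36 | 6·2+6·0+5·4+2·2 = 36
gcd(4,4,6,6,5,2) = 1

Coefficients: [4, 4, 6, 6, 5, 2]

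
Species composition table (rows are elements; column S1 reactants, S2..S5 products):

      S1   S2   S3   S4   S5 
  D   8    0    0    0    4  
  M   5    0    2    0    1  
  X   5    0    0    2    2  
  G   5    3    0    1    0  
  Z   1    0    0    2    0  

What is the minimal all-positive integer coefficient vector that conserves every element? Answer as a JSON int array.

D: 2·8 = 16 | 3·0+3·0+1·0+4·4 = 16
M: 2·5 = 10 | 3·0+3·2+1·0+4·1 = 10
X: 2·5 = 10 | 3·0+3·0+1·2+4·2 = 10
G: 2·5 = 10 | 3·3+3·0+1·1+4·0 = 10
Z: 2·1 = 2 | 3·0+3·0+1·2+4·0 = 2
gcd(2,3,3,1,4) = 1

Coefficients: [2, 3, 3, 1, 4]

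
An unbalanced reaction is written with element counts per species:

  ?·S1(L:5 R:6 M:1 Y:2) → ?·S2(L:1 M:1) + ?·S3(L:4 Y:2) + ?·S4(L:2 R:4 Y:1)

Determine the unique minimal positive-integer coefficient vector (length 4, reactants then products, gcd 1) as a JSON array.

L: 4·5 = 20 | 4·1+1·4+6·2 = 20
R: 4·6 = 24 | 4·0+1·0+6·4 = 24
M: 4·1 = 4 | 4·1+1·0+6·0 = 4
Y: 4·2 = 8 | 4·0+1·2+6·1 = 8
gcd(4,4,1,6) = 1

Coefficients: [4, 4, 1, 6]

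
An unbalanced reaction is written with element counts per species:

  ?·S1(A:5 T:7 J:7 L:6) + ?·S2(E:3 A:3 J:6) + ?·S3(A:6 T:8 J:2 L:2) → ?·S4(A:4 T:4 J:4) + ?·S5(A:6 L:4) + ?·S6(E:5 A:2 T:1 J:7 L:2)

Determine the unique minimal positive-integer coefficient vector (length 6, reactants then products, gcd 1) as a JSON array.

Coefficients: [1, 5, 2, 5, 1, 3]

E: 1·0+5·3+2·0 = 15 | 5·0+1·0+3·5 = 15
A: 1·5+5·3+2·6 = 32 | 5·4+1·6+3·2 = 32
T: 1·7+5·0+2·8 = 23 | 5·4+1·0+3·1 = 23
J: 1·7+5·6+2·2 = 41 | 5·4+1·0+3·7 = 41
L: 1·6+5·0+2·2 = 10 | 5·0+1·4+3·2 = 10
gcd(1,5,2,5,1,3) = 1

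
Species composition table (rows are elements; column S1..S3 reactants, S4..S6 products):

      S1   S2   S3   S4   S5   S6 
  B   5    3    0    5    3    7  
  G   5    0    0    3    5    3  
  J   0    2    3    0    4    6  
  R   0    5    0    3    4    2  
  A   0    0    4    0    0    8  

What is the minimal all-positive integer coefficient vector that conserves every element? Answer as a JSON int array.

Coefficients: [5, 4, 6, 2, 2, 3]

B: 5·5+4·3+6·0 = 37 | 2·5+2·3+3·7 = 37
G: 5·5+4·0+6·0 = 25 | 2·3+2·5+3·3 = 25
J: 5·0+4·2+6·3 = 26 | 2·0+2·4+3·6 = 26
R: 5·0+4·5+6·0 = 20 | 2·3+2·4+3·2 = 20
A: 5·0+4·0+6·4 = 24 | 2·0+2·0+3·8 = 24
gcd(5,4,6,2,2,3) = 1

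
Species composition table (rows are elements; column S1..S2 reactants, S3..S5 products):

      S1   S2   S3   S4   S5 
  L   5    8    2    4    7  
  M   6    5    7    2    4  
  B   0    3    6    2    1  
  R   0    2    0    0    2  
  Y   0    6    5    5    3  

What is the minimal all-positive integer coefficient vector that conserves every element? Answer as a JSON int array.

Coefficients: [1, 5, 1, 2, 5]

L: 1·5+5·8 = 45 | 1·2+2·4+5·7 = 45
M: 1·6+5·5 = 31 | 1·7+2·2+5·4 = 31
B: 1·0+5·3 = 15 | 1·6+2·2+5·1 = 15
R: 1·0+5·2 = 10 | 1·0+2·0+5·2 = 10
Y: 1·0+5·6 = 30 | 1·5+2·5+5·3 = 30
gcd(1,5,1,2,5) = 1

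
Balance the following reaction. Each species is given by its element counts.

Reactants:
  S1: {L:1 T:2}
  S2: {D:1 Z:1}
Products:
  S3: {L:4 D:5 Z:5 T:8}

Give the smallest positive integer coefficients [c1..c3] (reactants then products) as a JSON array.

Coefficients: [4, 5, 1]

L: 4·1+5·0 = 4 | 1·4 = 4
D: 4·0+5·1 = 5 | 1·5 = 5
Z: 4·0+5·1 = 5 | 1·5 = 5
T: 4·2+5·0 = 8 | 1·8 = 8
gcd(4,5,1) = 1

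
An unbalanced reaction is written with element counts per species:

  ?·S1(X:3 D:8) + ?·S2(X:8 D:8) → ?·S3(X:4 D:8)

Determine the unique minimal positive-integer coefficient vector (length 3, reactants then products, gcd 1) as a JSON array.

X: 4·3+1·8 = 20 | 5·4 = 20
D: 4·8+1·8 = 40 | 5·8 = 40
gcd(4,1,5) = 1

Coefficients: [4, 1, 5]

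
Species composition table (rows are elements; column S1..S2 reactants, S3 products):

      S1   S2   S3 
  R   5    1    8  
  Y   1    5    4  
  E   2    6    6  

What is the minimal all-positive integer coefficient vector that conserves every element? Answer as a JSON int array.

R: 3·5+1·1 = 16 | 2·8 = 16
Y: 3·1+1·5 = 8 | 2·4 = 8
E: 3·2+1·6 = 12 | 2·6 = 12
gcd(3,1,2) = 1

Coefficients: [3, 1, 2]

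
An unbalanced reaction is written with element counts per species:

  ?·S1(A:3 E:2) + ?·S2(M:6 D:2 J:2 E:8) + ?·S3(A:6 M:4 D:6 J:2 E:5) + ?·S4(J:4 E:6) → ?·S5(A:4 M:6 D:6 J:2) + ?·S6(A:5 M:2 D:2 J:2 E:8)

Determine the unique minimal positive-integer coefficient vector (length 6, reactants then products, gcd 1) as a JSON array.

Coefficients: [4, 1, 2, 1, 1, 4]

A: 4·3+1·0+2·6+1·0 = 24 | 1·4+4·5 = 24
M: 4·0+1·6+2·4+1·0 = 14 | 1·6+4·2 = 14
D: 4·0+1·2+2·6+1·0 = 14 | 1·6+4·2 = 14
J: 4·0+1·2+2·2+1·4 = 10 | 1·2+4·2 = 10
E: 4·2+1·8+2·5+1·6 = 32 | 1·0+4·8 = 32
gcd(4,1,2,1,1,4) = 1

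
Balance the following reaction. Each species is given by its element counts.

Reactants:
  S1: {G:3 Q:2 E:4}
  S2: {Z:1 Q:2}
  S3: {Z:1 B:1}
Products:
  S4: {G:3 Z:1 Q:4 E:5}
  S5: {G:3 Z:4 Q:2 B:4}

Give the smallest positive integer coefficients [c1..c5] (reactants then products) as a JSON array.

G: 5·3+4·0+4·0 = 15 | 4·3+1·3 = 15
Z: 5·0+4·1+4·1 = 8 | 4·1+1·4 = 8
Q: 5·2+4·2+4·0 = 18 | 4·4+1·2 = 18
B: 5·0+4·0+4·1 = 4 | 4·0+1·4 = 4
E: 5·4+4·0+4·0 = 20 | 4·5+1·0 = 20
gcd(5,4,4,4,1) = 1

Coefficients: [5, 4, 4, 4, 1]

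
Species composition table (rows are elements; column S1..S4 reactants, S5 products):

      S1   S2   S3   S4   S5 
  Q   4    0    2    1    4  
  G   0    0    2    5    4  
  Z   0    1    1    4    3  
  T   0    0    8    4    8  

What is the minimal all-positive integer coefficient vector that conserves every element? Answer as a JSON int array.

Coefficients: [2, 1, 3, 2, 4]

Q: 2·4+1·0+3·2+2·1 = 16 | 4·4 = 16
G: 2·0+1·0+3·2+2·5 = 16 | 4·4 = 16
Z: 2·0+1·1+3·1+2·4 = 12 | 4·3 = 12
T: 2·0+1·0+3·8+2·4 = 32 | 4·8 = 32
gcd(2,1,3,2,4) = 1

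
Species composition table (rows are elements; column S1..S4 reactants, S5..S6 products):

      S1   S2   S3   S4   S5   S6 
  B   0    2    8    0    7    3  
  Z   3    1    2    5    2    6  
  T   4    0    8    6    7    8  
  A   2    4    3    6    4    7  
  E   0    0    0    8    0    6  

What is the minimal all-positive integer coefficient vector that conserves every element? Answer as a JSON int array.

B: 2·0+3·2+6·8+3·0 = 54 | 6·7+4·3 = 54
Z: 2·3+3·1+6·2+3·5 = 36 | 6·2+4·6 = 36
T: 2·4+3·0+6·8+3·6 = 74 | 6·7+4·8 = 74
A: 2·2+3·4+6·3+3·6 = 52 | 6·4+4·7 = 52
E: 2·0+3·0+6·0+3·8 = 24 | 6·0+4·6 = 24
gcd(2,3,6,3,6,4) = 1

Coefficients: [2, 3, 6, 3, 6, 4]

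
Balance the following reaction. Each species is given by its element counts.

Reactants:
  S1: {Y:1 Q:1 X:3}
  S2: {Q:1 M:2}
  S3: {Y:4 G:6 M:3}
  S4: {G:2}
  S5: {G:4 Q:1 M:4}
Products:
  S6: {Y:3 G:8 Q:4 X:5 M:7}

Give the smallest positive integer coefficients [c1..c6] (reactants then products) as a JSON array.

Y: 5·1+5·0+1·4+5·0+2·0 = 9 | 3·3 = 9
G: 5·0+5·0+1·6+5·2+2·4 = 24 | 3·8 = 24
Q: 5·1+5·1+1·0+5·0+2·1 = 12 | 3·4 = 12
X: 5·3+5·0+1·0+5·0+2·0 = 15 | 3·5 = 15
M: 5·0+5·2+1·3+5·0+2·4 = 21 | 3·7 = 21
gcd(5,5,1,5,2,3) = 1

Coefficients: [5, 5, 1, 5, 2, 3]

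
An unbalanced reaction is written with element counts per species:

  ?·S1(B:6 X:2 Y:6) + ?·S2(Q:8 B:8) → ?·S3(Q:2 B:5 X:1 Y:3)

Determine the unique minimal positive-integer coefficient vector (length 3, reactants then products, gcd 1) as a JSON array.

Coefficients: [2, 1, 4]

Q: 2·0+1·8 = 8 | 4·2 = 8
B: 2·6+1·8 = 20 | 4·5 = 20
X: 2·2+1·0 = 4 | 4·1 = 4
Y: 2·6+1·0 = 12 | 4·3 = 12
gcd(2,1,4) = 1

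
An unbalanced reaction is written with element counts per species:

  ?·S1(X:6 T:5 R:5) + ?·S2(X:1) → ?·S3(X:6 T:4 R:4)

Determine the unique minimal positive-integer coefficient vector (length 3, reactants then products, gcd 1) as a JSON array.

X: 4·6+6·1 = 30 | 5·6 = 30
T: 4·5+6·0 = 20 | 5·4 = 20
R: 4·5+6·0 = 20 | 5·4 = 20
gcd(4,6,5) = 1

Coefficients: [4, 6, 5]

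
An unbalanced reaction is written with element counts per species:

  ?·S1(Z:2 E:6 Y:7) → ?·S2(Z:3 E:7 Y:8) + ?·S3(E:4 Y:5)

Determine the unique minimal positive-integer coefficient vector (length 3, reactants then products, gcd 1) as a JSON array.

Coefficients: [3, 2, 1]

Z: 3·2 = 6 | 2·3+1·0 = 6
E: 3·6 = 18 | 2·7+1·4 = 18
Y: 3·7 = 21 | 2·8+1·5 = 21
gcd(3,2,1) = 1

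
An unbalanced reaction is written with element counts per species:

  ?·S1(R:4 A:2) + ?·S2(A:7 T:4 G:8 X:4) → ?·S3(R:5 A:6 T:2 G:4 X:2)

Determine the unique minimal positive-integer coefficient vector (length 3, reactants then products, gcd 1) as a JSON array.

Coefficients: [5, 2, 4]

R: 5·4+2·0 = 20 | 4·5 = 20
A: 5·2+2·7 = 24 | 4·6 = 24
T: 5·0+2·4 = 8 | 4·2 = 8
G: 5·0+2·8 = 16 | 4·4 = 16
X: 5·0+2·4 = 8 | 4·2 = 8
gcd(5,2,4) = 1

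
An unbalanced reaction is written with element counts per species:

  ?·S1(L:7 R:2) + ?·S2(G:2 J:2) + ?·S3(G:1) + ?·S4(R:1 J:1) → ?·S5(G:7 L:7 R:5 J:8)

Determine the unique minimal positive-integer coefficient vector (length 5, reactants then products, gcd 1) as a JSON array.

Coefficients: [2, 5, 4, 6, 2]

G: 2·0+5·2+4·1+6·0 = 14 | 2·7 = 14
L: 2·7+5·0+4·0+6·0 = 14 | 2·7 = 14
R: 2·2+5·0+4·0+6·1 = 10 | 2·5 = 10
J: 2·0+5·2+4·0+6·1 = 16 | 2·8 = 16
gcd(2,5,4,6,2) = 1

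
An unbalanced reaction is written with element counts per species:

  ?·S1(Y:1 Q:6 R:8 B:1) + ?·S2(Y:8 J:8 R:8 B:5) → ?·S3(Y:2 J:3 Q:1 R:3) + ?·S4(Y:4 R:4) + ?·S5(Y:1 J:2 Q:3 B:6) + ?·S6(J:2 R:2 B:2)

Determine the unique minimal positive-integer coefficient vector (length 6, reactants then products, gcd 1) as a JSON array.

Y: 2·1+4·8 = 34 | 6·2+5·4+2·1+5·0 = 34
J: 2·0+4·8 = 32 | 6·3+5·0+2·2+5·2 = 32
Q: 2·6+4·0 = 12 | 6·1+5·0+2·3+5·0 = 12
R: 2·8+4·8 = 48 | 6·3+5·4+2·0+5·2 = 48
B: 2·1+4·5 = 22 | 6·0+5·0+2·6+5·2 = 22
gcd(2,4,6,5,2,5) = 1

Coefficients: [2, 4, 6, 5, 2, 5]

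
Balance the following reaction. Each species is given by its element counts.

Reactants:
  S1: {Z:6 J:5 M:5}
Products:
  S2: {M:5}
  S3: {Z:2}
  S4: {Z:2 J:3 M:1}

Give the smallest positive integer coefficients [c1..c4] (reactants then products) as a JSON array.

Z: 3·6 = 18 | 2·0+4·2+5·2 = 18
J: 3·5 = 15 | 2·0+4·0+5·3 = 15
M: 3·5 = 15 | 2·5+4·0+5·1 = 15
gcd(3,2,4,5) = 1

Coefficients: [3, 2, 4, 5]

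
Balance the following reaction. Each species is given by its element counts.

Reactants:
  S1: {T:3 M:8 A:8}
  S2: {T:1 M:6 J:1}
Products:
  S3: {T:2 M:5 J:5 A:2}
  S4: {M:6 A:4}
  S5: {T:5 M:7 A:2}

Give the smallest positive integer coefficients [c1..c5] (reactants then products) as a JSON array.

Coefficients: [4, 5, 1, 6, 3]

T: 4·3+5·1 = 17 | 1·2+6·0+3·5 = 17
M: 4·8+5·6 = 62 | 1·5+6·6+3·7 = 62
J: 4·0+5·1 = 5 | 1·5+6·0+3·0 = 5
A: 4·8+5·0 = 32 | 1·2+6·4+3·2 = 32
gcd(4,5,1,6,3) = 1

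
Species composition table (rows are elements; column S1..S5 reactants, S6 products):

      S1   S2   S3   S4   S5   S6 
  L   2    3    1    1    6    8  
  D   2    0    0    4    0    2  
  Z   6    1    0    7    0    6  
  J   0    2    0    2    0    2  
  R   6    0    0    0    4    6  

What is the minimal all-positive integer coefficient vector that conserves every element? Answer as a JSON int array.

L: 4·2+5·3+6·1+1·1+3·6 = 48 | 6·8 = 48
D: 4·2+5·0+6·0+1·4+3·0 = 12 | 6·2 = 12
Z: 4·6+5·1+6·0+1·7+3·0 = 36 | 6·6 = 36
J: 4·0+5·2+6·0+1·2+3·0 = 12 | 6·2 = 12
R: 4·6+5·0+6·0+1·0+3·4 = 36 | 6·6 = 36
gcd(4,5,6,1,3,6) = 1

Coefficients: [4, 5, 6, 1, 3, 6]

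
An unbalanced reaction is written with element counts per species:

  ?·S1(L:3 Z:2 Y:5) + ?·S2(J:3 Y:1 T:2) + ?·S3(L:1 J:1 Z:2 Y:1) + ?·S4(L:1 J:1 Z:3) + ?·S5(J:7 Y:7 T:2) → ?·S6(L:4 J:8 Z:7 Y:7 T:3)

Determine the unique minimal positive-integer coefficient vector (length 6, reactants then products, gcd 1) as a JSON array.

L: 2·3+5·0+6·1+4·1+1·0 = 16 | 4·4 = 16
J: 2·0+5·3+6·1+4·1+1·7 = 32 | 4·8 = 32
Z: 2·2+5·0+6·2+4·3+1·0 = 28 | 4·7 = 28
Y: 2·5+5·1+6·1+4·0+1·7 = 28 | 4·7 = 28
T: 2·0+5·2+6·0+4·0+1·2 = 12 | 4·3 = 12
gcd(2,5,6,4,1,4) = 1

Coefficients: [2, 5, 6, 4, 1, 4]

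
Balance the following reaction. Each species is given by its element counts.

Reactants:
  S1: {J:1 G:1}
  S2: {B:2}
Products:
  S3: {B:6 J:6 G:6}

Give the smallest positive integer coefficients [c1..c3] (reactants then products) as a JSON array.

Coefficients: [6, 3, 1]

B: 6·0+3·2 = 6 | 1·6 = 6
J: 6·1+3·0 = 6 | 1·6 = 6
G: 6·1+3·0 = 6 | 1·6 = 6
gcd(6,3,1) = 1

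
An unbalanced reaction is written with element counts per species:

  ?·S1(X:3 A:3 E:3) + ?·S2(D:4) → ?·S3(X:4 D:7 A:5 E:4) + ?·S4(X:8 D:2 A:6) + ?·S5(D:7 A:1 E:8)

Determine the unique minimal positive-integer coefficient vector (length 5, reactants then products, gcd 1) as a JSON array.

Coefficients: [4, 4, 1, 1, 1]

X: 4·3+4·0 = 12 | 1·4+1·8+1·0 = 12
D: 4·0+4·4 = 16 | 1·7+1·2+1·7 = 16
A: 4·3+4·0 = 12 | 1·5+1·6+1·1 = 12
E: 4·3+4·0 = 12 | 1·4+1·0+1·8 = 12
gcd(4,4,1,1,1) = 1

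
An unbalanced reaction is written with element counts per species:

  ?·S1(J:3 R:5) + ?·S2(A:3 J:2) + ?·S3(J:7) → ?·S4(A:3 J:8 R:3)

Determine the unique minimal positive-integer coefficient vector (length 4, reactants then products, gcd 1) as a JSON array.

Coefficients: [3, 5, 3, 5]

A: 3·0+5·3+3·0 = 15 | 5·3 = 15
J: 3·3+5·2+3·7 = 40 | 5·8 = 40
R: 3·5+5·0+3·0 = 15 | 5·3 = 15
gcd(3,5,3,5) = 1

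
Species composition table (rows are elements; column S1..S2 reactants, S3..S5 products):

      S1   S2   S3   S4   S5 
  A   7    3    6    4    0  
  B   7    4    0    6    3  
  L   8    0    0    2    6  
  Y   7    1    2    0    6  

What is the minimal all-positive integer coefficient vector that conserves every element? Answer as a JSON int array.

A: 4·7+2·3 = 34 | 3·6+4·4+4·0 = 34
B: 4·7+2·4 = 36 | 3·0+4·6+4·3 = 36
L: 4·8+2·0 = 32 | 3·0+4·2+4·6 = 32
Y: 4·7+2·1 = 30 | 3·2+4·0+4·6 = 30
gcd(4,2,3,4,4) = 1

Coefficients: [4, 2, 3, 4, 4]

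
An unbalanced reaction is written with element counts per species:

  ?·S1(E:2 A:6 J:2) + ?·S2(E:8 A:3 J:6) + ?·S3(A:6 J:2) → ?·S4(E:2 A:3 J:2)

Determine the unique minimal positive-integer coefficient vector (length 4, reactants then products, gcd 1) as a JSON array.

Coefficients: [1, 1, 1, 5]

E: 1·2+1·8+1·0 = 10 | 5·2 = 10
A: 1·6+1·3+1·6 = 15 | 5·3 = 15
J: 1·2+1·6+1·2 = 10 | 5·2 = 10
gcd(1,1,1,5) = 1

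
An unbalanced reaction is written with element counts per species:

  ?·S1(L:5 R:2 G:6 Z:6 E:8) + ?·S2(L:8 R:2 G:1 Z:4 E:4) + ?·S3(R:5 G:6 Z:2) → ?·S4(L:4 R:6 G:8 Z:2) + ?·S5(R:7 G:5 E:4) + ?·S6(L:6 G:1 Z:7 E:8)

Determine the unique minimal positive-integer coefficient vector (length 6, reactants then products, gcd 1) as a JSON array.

L: 4·5+5·8+5·0 = 60 | 6·4+1·0+6·6 = 60
R: 4·2+5·2+5·5 = 43 | 6·6+1·7+6·0 = 43
G: 4·6+5·1+5·6 = 59 | 6·8+1·5+6·1 = 59
Z: 4·6+5·4+5·2 = 54 | 6·2+1·0+6·7 = 54
E: 4·8+5·4+5·0 = 52 | 6·0+1·4+6·8 = 52
gcd(4,5,5,6,1,6) = 1

Coefficients: [4, 5, 5, 6, 1, 6]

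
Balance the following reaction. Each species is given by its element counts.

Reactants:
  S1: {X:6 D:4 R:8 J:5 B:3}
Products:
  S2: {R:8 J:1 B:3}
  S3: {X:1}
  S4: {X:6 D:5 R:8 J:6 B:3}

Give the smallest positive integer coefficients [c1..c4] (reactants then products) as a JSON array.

Coefficients: [5, 1, 6, 4]

X: 5·6 = 30 | 1·0+6·1+4·6 = 30
D: 5·4 = 20 | 1·0+6·0+4·5 = 20
R: 5·8 = 40 | 1·8+6·0+4·8 = 40
J: 5·5 = 25 | 1·1+6·0+4·6 = 25
B: 5·3 = 15 | 1·3+6·0+4·3 = 15
gcd(5,1,6,4) = 1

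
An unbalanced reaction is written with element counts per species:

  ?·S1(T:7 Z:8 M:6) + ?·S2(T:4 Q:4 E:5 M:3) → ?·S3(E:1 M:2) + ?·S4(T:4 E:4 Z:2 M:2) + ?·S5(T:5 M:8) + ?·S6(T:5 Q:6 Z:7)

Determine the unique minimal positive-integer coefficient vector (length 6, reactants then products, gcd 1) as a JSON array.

T: 5·7+6·4 = 59 | 6·0+6·4+3·5+4·5 = 59
Q: 5·0+6·4 = 24 | 6·0+6·0+3·0+4·6 = 24
E: 5·0+6·5 = 30 | 6·1+6·4+3·0+4·0 = 30
Z: 5·8+6·0 = 40 | 6·0+6·2+3·0+4·7 = 40
M: 5·6+6·3 = 48 | 6·2+6·2+3·8+4·0 = 48
gcd(5,6,6,6,3,4) = 1

Coefficients: [5, 6, 6, 6, 3, 4]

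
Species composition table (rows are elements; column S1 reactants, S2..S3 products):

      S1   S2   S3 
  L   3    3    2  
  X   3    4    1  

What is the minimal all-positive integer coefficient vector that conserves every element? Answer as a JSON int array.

Coefficients: [5, 3, 3]

L: 5·3 = 15 | 3·3+3·2 = 15
X: 5·3 = 15 | 3·4+3·1 = 15
gcd(5,3,3) = 1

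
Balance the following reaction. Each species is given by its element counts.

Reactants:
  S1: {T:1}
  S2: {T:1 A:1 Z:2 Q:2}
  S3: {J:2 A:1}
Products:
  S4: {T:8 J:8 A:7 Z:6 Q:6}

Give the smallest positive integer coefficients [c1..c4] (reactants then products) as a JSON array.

T: 5·1+3·1+4·0 = 8 | 1·8 = 8
J: 5·0+3·0+4·2 = 8 | 1·8 = 8
A: 5·0+3·1+4·1 = 7 | 1·7 = 7
Z: 5·0+3·2+4·0 = 6 | 1·6 = 6
Q: 5·0+3·2+4·0 = 6 | 1·6 = 6
gcd(5,3,4,1) = 1

Coefficients: [5, 3, 4, 1]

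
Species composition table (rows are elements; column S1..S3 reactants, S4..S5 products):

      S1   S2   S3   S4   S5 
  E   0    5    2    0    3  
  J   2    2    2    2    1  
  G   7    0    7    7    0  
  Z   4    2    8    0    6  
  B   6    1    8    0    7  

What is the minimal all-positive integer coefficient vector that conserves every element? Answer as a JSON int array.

Coefficients: [3, 2, 1, 4, 4]

E: 3·0+2·5+1·2 = 12 | 4·0+4·3 = 12
J: 3·2+2·2+1·2 = 12 | 4·2+4·1 = 12
G: 3·7+2·0+1·7 = 28 | 4·7+4·0 = 28
Z: 3·4+2·2+1·8 = 24 | 4·0+4·6 = 24
B: 3·6+2·1+1·8 = 28 | 4·0+4·7 = 28
gcd(3,2,1,4,4) = 1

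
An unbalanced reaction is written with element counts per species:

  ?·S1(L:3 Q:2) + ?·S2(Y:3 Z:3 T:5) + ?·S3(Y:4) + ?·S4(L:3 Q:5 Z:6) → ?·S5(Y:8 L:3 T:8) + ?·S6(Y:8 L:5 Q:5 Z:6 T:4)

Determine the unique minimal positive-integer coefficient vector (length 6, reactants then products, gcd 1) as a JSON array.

Y: 5·0+4·3+5·4+1·0 = 32 | 1·8+3·8 = 32
L: 5·3+4·0+5·0+1·3 = 18 | 1·3+3·5 = 18
Q: 5·2+4·0+5·0+1·5 = 15 | 1·0+3·5 = 15
Z: 5·0+4·3+5·0+1·6 = 18 | 1·0+3·6 = 18
T: 5·0+4·5+5·0+1·0 = 20 | 1·8+3·4 = 20
gcd(5,4,5,1,1,3) = 1

Coefficients: [5, 4, 5, 1, 1, 3]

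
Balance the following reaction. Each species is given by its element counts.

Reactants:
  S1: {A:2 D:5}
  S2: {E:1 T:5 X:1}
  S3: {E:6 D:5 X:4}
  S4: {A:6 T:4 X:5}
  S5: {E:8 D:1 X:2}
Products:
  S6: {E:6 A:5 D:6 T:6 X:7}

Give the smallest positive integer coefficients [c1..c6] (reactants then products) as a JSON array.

E: 3·0+4·1+4·6+4·0+1·8 = 36 | 6·6 = 36
A: 3·2+4·0+4·0+4·6+1·0 = 30 | 6·5 = 30
D: 3·5+4·0+4·5+4·0+1·1 = 36 | 6·6 = 36
T: 3·0+4·5+4·0+4·4+1·0 = 36 | 6·6 = 36
X: 3·0+4·1+4·4+4·5+1·2 = 42 | 6·7 = 42
gcd(3,4,4,4,1,6) = 1

Coefficients: [3, 4, 4, 4, 1, 6]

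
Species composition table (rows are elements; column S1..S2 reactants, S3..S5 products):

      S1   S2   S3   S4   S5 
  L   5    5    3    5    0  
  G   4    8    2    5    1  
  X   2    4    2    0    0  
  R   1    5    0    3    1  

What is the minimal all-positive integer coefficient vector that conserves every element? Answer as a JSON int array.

L: 3·5+1·5 = 20 | 5·3+1·5+5·0 = 20
G: 3·4+1·8 = 20 | 5·2+1·5+5·1 = 20
X: 3·2+1·4 = 10 | 5·2+1·0+5·0 = 10
R: 3·1+1·5 = 8 | 5·0+1·3+5·1 = 8
gcd(3,1,5,1,5) = 1

Coefficients: [3, 1, 5, 1, 5]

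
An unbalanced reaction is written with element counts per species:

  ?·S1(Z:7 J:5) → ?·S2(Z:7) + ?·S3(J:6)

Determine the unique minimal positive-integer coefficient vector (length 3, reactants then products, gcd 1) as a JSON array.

Coefficients: [6, 6, 5]

Z: 6·7 = 42 | 6·7+5·0 = 42
J: 6·5 = 30 | 6·0+5·6 = 30
gcd(6,6,5) = 1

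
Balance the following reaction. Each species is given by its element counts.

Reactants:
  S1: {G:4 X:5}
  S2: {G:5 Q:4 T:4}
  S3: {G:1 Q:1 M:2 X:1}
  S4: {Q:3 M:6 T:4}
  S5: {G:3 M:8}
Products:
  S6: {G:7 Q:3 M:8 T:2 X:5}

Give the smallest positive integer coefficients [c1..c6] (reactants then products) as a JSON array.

G: 3·4+1·5+5·1+1·0+2·3 = 28 | 4·7 = 28
Q: 3·0+1·4+5·1+1·3+2·0 = 12 | 4·3 = 12
M: 3·0+1·0+5·2+1·6+2·8 = 32 | 4·8 = 32
T: 3·0+1·4+5·0+1·4+2·0 = 8 | 4·2 = 8
X: 3·5+1·0+5·1+1·0+2·0 = 20 | 4·5 = 20
gcd(3,1,5,1,2,4) = 1

Coefficients: [3, 1, 5, 1, 2, 4]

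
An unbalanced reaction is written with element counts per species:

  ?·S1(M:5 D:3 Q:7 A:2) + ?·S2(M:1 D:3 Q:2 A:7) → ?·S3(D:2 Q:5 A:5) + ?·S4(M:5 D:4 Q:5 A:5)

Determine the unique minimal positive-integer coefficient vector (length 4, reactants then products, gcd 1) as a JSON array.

M: 5·5+5·1 = 30 | 3·0+6·5 = 30
D: 5·3+5·3 = 30 | 3·2+6·4 = 30
Q: 5·7+5·2 = 45 | 3·5+6·5 = 45
A: 5·2+5·7 = 45 | 3·5+6·5 = 45
gcd(5,5,3,6) = 1

Coefficients: [5, 5, 3, 6]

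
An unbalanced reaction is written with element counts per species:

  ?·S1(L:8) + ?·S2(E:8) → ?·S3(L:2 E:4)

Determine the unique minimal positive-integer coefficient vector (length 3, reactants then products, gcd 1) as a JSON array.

Coefficients: [1, 2, 4]

L: 1·8+2·0 = 8 | 4·2 = 8
E: 1·0+2·8 = 16 | 4·4 = 16
gcd(1,2,4) = 1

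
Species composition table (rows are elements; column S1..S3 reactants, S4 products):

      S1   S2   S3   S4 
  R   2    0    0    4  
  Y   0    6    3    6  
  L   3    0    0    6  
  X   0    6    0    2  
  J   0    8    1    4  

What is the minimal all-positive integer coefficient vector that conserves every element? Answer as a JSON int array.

R: 6·2+1·0+4·0 = 12 | 3·4 = 12
Y: 6·0+1·6+4·3 = 18 | 3·6 = 18
L: 6·3+1·0+4·0 = 18 | 3·6 = 18
X: 6·0+1·6+4·0 = 6 | 3·2 = 6
J: 6·0+1·8+4·1 = 12 | 3·4 = 12
gcd(6,1,4,3) = 1

Coefficients: [6, 1, 4, 3]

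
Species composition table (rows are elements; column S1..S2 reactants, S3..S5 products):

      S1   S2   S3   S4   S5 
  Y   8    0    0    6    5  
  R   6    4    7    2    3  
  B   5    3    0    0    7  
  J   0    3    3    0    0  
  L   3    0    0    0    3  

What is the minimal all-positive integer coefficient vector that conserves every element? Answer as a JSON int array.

Y: 6·8+4·0 = 48 | 4·0+3·6+6·5 = 48
R: 6·6+4·4 = 52 | 4·7+3·2+6·3 = 52
B: 6·5+4·3 = 42 | 4·0+3·0+6·7 = 42
J: 6·0+4·3 = 12 | 4·3+3·0+6·0 = 12
L: 6·3+4·0 = 18 | 4·0+3·0+6·3 = 18
gcd(6,4,4,3,6) = 1

Coefficients: [6, 4, 4, 3, 6]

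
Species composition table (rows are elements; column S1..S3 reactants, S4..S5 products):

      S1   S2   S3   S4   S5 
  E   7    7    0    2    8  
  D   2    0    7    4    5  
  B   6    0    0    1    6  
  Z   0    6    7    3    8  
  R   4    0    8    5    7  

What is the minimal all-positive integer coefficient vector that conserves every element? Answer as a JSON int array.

Coefficients: [3, 1, 4, 6, 2]

E: 3·7+1·7+4·0 = 28 | 6·2+2·8 = 28
D: 3·2+1·0+4·7 = 34 | 6·4+2·5 = 34
B: 3·6+1·0+4·0 = 18 | 6·1+2·6 = 18
Z: 3·0+1·6+4·7 = 34 | 6·3+2·8 = 34
R: 3·4+1·0+4·8 = 44 | 6·5+2·7 = 44
gcd(3,1,4,6,2) = 1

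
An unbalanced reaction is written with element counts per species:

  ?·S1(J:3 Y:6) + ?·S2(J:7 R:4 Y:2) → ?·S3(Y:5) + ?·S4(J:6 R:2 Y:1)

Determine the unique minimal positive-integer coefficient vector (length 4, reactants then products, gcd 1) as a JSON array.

J: 5·3+3·7 = 36 | 6·0+6·6 = 36
R: 5·0+3·4 = 12 | 6·0+6·2 = 12
Y: 5·6+3·2 = 36 | 6·5+6·1 = 36
gcd(5,3,6,6) = 1

Coefficients: [5, 3, 6, 6]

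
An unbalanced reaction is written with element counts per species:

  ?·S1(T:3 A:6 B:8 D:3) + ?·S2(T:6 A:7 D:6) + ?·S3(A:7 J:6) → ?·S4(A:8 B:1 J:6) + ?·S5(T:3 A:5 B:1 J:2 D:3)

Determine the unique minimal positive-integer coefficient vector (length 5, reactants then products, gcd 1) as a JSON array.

Coefficients: [1, 1, 6, 5, 3]

T: 1·3+1·6+6·0 = 9 | 5·0+3·3 = 9
A: 1·6+1·7+6·7 = 55 | 5·8+3·5 = 55
B: 1·8+1·0+6·0 = 8 | 5·1+3·1 = 8
J: 1·0+1·0+6·6 = 36 | 5·6+3·2 = 36
D: 1·3+1·6+6·0 = 9 | 5·0+3·3 = 9
gcd(1,1,6,5,3) = 1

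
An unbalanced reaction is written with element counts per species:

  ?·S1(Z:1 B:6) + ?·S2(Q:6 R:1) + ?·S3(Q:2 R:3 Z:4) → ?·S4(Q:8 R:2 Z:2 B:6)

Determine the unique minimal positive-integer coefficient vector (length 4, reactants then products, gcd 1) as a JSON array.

Q: 4·0+5·6+1·2 = 32 | 4·8 = 32
R: 4·0+5·1+1·3 = 8 | 4·2 = 8
Z: 4·1+5·0+1·4 = 8 | 4·2 = 8
B: 4·6+5·0+1·0 = 24 | 4·6 = 24
gcd(4,5,1,4) = 1

Coefficients: [4, 5, 1, 4]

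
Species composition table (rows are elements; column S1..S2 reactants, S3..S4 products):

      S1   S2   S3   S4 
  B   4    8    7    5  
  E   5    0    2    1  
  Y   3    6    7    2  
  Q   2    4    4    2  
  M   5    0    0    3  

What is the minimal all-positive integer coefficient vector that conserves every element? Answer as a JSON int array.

B: 3·4+6·8 = 60 | 5·7+5·5 = 60
E: 3·5+6·0 = 15 | 5·2+5·1 = 15
Y: 3·3+6·6 = 45 | 5·7+5·2 = 45
Q: 3·2+6·4 = 30 | 5·4+5·2 = 30
M: 3·5+6·0 = 15 | 5·0+5·3 = 15
gcd(3,6,5,5) = 1

Coefficients: [3, 6, 5, 5]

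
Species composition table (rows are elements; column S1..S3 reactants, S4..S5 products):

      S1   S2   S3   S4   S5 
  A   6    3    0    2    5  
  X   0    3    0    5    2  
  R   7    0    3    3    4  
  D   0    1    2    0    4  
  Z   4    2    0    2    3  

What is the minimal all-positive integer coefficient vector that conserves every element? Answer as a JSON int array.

A: 1·6+6·3+5·0 = 24 | 2·2+4·5 = 24
X: 1·0+6·3+5·0 = 18 | 2·5+4·2 = 18
R: 1·7+6·0+5·3 = 22 | 2·3+4·4 = 22
D: 1·0+6·1+5·2 = 16 | 2·0+4·4 = 16
Z: 1·4+6·2+5·0 = 16 | 2·2+4·3 = 16
gcd(1,6,5,2,4) = 1

Coefficients: [1, 6, 5, 2, 4]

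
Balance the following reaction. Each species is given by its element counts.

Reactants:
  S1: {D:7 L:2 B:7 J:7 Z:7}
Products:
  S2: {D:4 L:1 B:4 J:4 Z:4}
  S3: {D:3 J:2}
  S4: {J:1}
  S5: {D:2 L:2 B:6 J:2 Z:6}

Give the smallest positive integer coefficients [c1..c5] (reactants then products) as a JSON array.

D: 6·7 = 42 | 6·4+4·3+4·0+3·2 = 42
L: 6·2 = 12 | 6·1+4·0+4·0+3·2 = 12
B: 6·7 = 42 | 6·4+4·0+4·0+3·6 = 42
J: 6·7 = 42 | 6·4+4·2+4·1+3·2 = 42
Z: 6·7 = 42 | 6·4+4·0+4·0+3·6 = 42
gcd(6,6,4,4,3) = 1

Coefficients: [6, 6, 4, 4, 3]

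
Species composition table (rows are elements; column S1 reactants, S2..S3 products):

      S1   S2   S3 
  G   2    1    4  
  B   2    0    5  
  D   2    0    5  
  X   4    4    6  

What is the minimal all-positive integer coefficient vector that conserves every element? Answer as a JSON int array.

G: 5·2 = 10 | 2·1+2·4 = 10
B: 5·2 = 10 | 2·0+2·5 = 10
D: 5·2 = 10 | 2·0+2·5 = 10
X: 5·4 = 20 | 2·4+2·6 = 20
gcd(5,2,2) = 1

Coefficients: [5, 2, 2]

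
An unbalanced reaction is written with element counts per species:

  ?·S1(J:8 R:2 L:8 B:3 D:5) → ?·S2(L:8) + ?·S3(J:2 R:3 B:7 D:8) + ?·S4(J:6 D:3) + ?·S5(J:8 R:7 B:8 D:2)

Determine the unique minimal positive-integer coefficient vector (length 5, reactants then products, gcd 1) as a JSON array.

J: 5·8 = 40 | 5·0+1·2+5·6+1·8 = 40
R: 5·2 = 10 | 5·0+1·3+5·0+1·7 = 10
L: 5·8 = 40 | 5·8+1·0+5·0+1·0 = 40
B: 5·3 = 15 | 5·0+1·7+5·0+1·8 = 15
D: 5·5 = 25 | 5·0+1·8+5·3+1·2 = 25
gcd(5,5,1,5,1) = 1

Coefficients: [5, 5, 1, 5, 1]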